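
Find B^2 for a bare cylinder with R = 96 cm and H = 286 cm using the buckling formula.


B^2 = (2.405/R)^2 + (pi/H)^2
B^2 = (2.405/96)^2 + (pi/286)^2
B^2 = 7.4827e-04 /cm^2

7.4827e-04


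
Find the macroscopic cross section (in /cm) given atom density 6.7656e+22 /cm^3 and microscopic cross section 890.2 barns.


Sigma = N * sigma_barns * 1e-24
Sigma = 6.7656e+22 * 890.2 * 1e-24
Sigma = 60.227 /cm

60.227


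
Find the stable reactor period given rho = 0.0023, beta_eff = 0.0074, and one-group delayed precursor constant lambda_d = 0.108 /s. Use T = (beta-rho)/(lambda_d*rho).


T = (beta - rho) / (lambda_d * rho)
T = (0.0074 - 0.0023) / (0.108 * 0.0023)
T = 20.531 s

20.531


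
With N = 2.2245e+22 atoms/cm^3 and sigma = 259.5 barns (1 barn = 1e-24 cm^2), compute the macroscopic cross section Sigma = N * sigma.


Sigma = N * sigma_barns * 1e-24
Sigma = 2.2245e+22 * 259.5 * 1e-24
Sigma = 5.7726 /cm

5.7726


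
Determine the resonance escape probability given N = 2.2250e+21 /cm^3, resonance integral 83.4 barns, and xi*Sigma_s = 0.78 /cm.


p = exp(-N * I * 1e-24 / (xi*Sigma_s))
p = exp(-2.2250e+21 * 83.4 * 1e-24 / 0.78)
p = 0.78828

0.78828


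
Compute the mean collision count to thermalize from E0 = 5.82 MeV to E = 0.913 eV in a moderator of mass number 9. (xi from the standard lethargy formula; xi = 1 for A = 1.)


xi = 1 + (A-1)^2/(2A)*ln((A-1)/(A+1)) = 0.2066007 (for A = 9)
n = ln(E0/E) / xi
n = ln(5.82e6 / 0.913) / 0.2066007
n = ln(6.374589e+06) / 0.2066007 = 75.836

75.836


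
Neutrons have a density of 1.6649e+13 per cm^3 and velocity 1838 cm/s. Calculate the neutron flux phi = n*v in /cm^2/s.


phi = n * v
phi = 1.6649e+13 * 1838
phi = 3.0601e+16 /cm^2/s

3.0601e+16


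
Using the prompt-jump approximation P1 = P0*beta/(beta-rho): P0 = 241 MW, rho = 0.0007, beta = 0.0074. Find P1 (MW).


P1/P0 = beta / (beta - rho)
P1/P0 = 0.0074 / (0.0074 - 0.0007) = 1.104478
P1 = 241 * 1.104478 = 266.18 MW

266.18


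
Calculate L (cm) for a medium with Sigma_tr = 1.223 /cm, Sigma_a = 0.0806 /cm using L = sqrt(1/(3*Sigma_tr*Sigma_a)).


D = 1 / (3 * Sigma_tr) = 1 / (3 * 1.223) = 0.2725538 cm
L = sqrt(D / Sigma_a)
L = sqrt(0.2725538 / 0.0806)
L = 1.8389 cm

1.8389


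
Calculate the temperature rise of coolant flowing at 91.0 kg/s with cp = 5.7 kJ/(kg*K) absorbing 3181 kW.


dT = Q / (m_dot * cp)
dT = 3181 / (91.0 * 5.7)
dT = 6.1326 C

6.1326


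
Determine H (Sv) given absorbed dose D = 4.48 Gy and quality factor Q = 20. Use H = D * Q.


H = D * Q
H = 4.48 * 20
H = 89.600 Sv

89.600


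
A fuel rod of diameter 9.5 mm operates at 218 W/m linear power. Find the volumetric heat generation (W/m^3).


r = D / 2 / 1000 = 9.5 / 2 / 1000 = 0.00475 m
q''' = q' / (pi * r^2)
q''' = 218 / (pi * 0.00475^2)
q''' = 3.0755e+06 W/m^3

3.0755e+06


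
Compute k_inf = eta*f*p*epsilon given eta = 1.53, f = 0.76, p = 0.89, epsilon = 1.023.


k_inf = eta * f * p * epsilon
k_inf = 1.53 * 0.76 * 0.89 * 1.023
k_inf = 1.0587

1.0587


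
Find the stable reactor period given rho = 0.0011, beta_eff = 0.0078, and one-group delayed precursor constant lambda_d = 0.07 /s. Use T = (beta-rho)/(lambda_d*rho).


T = (beta - rho) / (lambda_d * rho)
T = (0.0078 - 0.0011) / (0.07 * 0.0011)
T = 87.013 s

87.013


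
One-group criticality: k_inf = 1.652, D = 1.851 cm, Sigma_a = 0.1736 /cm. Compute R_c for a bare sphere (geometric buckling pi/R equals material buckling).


L^2 = D / Sigma_a = 1.851 / 0.1736 = 10.66244 cm^2
B_m^2 = (k_inf - 1) / L^2 = (1.652 - 1) / 10.66244 = 0.06114923 /cm^2
For a bare sphere: B_g = pi/R, so R_c = pi / sqrt(B_m^2)
R_c = pi / sqrt(0.06114923) = 12.704 cm

12.704


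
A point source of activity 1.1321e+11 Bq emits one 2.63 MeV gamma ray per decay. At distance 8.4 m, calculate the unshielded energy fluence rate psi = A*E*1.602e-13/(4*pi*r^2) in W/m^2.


psi = A * E * 1.602e-13 / (4*pi*r^2)
psi = 1.1321e+11 * 2.63 * 1.602e-13 / (4*pi*8.4^2)
psi = 5.3794e-05 W/m^2

5.3794e-05


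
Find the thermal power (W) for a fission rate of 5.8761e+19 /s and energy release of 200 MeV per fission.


P = fission_rate * E_MeV * 1.602e-13
P = 5.8761e+19 * 200 * 1.602e-13
P = 1.8827e+09 W

1.8827e+09


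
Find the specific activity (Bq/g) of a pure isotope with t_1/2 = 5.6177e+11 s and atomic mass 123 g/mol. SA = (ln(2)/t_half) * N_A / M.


lambda = ln(2) / t_half = ln(2) / 5.6177e+11 = 1.233863e-12 /s
SA = lambda * N_A / M
SA = 1.233863e-12 * 6.022e23 / 123
SA = 6.0409e+09 Bq/g

6.0409e+09


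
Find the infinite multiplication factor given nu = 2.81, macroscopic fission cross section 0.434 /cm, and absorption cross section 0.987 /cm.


k_inf = nu * Sigma_f / Sigma_a
k_inf = 2.81 * 0.434 / 0.987
k_inf = 1.2356

1.2356


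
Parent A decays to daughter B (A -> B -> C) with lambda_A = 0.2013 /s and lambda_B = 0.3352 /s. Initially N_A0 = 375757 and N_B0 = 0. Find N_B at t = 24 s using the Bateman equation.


N_B(t) = lambda_A * N_A0 / (lambda_B - lambda_A) * [exp(-lambda_A*t) - exp(-lambda_B*t)]
exp(-0.2013*24) = 0.007976943; exp(-0.3352*24) = 3.207656e-04
N_B = 0.2013 * 375757 / (0.3352 - 0.2013) * (0.007976943 - 3.207656e-04)
N_B = 4325.0

4325.0


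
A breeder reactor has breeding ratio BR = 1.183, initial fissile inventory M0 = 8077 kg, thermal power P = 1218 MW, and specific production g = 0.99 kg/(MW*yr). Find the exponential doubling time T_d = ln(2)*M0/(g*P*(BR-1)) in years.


Breeding gain G = BR - 1 = 1.183 - 1 = 0.183
Fissile production rate = g * P * G = 0.99 * 1218 * 0.183 = 220.66506 kg/yr
T_d = ln(2) * M0 / (g * P * G)
T_d = ln(2) * 8077 / 220.66506 = 25.371 yr

25.371


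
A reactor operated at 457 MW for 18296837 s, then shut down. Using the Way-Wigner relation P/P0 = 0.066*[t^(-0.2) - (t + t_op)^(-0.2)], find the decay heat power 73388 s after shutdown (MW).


P/P0 = 0.066 * [t^(-0.2) - (t + t_op)^(-0.2)]
P/P0 = 0.066 * [73388^(-0.2) - (73388 + 18296837)^(-0.2)]
P/P0 = 0.066 * [0.1063837 - 0.03525146] = 0.004694728
P = 457 * 0.004694728 = 2.1455 MW

2.1455


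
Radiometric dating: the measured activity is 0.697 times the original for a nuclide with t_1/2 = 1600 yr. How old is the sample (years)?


lambda = ln(2) / t_half = ln(2) / 1600 = 4.332170e-04 /yr
t = -ln(A/A0) / lambda
t = -ln(0.697) / 4.332170e-04
t = 833.23 yr

833.23


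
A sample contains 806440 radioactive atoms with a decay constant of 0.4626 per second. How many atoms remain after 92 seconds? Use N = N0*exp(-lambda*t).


N = N0 * exp(-lambda * t)
N = 806440 * exp(-0.4626 * 92)
N = 2.6506e-13

2.6506e-13


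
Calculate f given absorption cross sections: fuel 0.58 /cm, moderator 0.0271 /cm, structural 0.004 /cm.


f = Sigma_a_fuel / (Sigma_a_fuel + Sigma_a_mod + Sigma_a_other)
f = 0.58 / (0.58 + 0.0271 + 0.004)
f = 0.94911

0.94911


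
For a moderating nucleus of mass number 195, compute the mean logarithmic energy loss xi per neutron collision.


xi = 1 + (A-1)^2/(2A) * ln((A-1)/(A+1))
xi = 1 + (195-1)^2/(2*195) * ln((195-1)/(195 +1))
xi = 0.010221

0.010221


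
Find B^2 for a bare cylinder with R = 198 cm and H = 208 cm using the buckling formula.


B^2 = (2.405/R)^2 + (pi/H)^2
B^2 = (2.405/198)^2 + (pi/208)^2
B^2 = 3.7566e-04 /cm^2

3.7566e-04


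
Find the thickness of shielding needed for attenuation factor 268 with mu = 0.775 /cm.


x = ln(factor) / mu
x = ln(268) / 0.775
x = 7.2142 cm

7.2142


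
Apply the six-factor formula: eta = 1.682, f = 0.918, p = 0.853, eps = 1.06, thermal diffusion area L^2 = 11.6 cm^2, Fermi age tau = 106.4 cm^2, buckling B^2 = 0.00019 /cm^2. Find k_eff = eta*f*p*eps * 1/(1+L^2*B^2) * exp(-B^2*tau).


k_inf = eta*f*p*eps = 1.682*0.918*0.853*1.06 = 1.396123
P_TNL = 1/(1 + L^2*B^2) = 1/(1 + 11.6*0.00019) = 0.9978008
P_FNL = exp(-B^2*tau) = exp(-0.00019*106.4) = 0.9799870
k_eff = k_inf * P_TNL * P_FNL = 1.396123 * 0.9978008 * 0.9799870
k_eff = 1.3652

1.3652


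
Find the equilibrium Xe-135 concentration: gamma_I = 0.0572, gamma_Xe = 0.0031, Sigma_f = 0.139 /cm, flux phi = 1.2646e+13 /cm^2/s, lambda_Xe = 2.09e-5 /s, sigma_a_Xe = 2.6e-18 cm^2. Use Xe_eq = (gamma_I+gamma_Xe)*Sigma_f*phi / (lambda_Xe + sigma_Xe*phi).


Xe_eq = (gamma_I + gamma_Xe) * Sigma_f * phi / (lambda_Xe + sigma_Xe * phi)
Numerator = (0.0572 + 0.0031) * 0.139 * 1.2646e+13 = 1.059950e+11
Denominator = 2.09e-5 + 2.6e-18 * 1.2646e+13 = 5.377960e-05
Xe_eq = 1.059950e+11 / 5.377960e-05 = 1.9709e+15 /cm^3

1.9709e+15


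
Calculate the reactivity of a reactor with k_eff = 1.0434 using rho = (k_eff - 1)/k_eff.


rho = (k_eff - 1) / k_eff
rho = (1.0434 - 1) / 1.0434
rho = 0.041595

0.041595


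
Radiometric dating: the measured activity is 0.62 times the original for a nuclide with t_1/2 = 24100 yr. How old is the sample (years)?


lambda = ln(2) / t_half = ln(2) / 24100 = 2.876129e-05 /yr
t = -ln(A/A0) / lambda
t = -ln(0.62) / 2.876129e-05
t = 16621 yr

16621


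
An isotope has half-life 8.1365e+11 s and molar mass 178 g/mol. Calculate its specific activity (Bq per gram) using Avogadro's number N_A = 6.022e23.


lambda = ln(2) / t_half = ln(2) / 8.1365e+11 = 8.518985e-13 /s
SA = lambda * N_A / M
SA = 8.518985e-13 * 6.022e23 / 178
SA = 2.8821e+09 Bq/g

2.8821e+09


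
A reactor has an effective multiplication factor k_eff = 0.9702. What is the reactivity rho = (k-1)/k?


rho = (k_eff - 1) / k_eff
rho = (0.9702 - 1) / 0.9702
rho = -0.030715

-0.030715


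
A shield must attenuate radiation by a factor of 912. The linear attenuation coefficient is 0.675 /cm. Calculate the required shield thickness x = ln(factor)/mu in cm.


x = ln(factor) / mu
x = ln(912) / 0.675
x = 10.097 cm

10.097


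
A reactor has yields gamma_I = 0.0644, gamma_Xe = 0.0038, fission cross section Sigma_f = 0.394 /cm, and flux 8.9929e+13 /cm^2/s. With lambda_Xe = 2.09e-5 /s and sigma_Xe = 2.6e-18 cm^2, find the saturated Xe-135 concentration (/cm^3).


Xe_eq = (gamma_I + gamma_Xe) * Sigma_f * phi / (lambda_Xe + sigma_Xe * phi)
Numerator = (0.0644 + 0.0038) * 0.394 * 8.9929e+13 = 2.416464e+12
Denominator = 2.09e-5 + 2.6e-18 * 8.9929e+13 = 2.547154e-04
Xe_eq = 2.416464e+12 / 2.547154e-04 = 9.4869e+15 /cm^3

9.4869e+15


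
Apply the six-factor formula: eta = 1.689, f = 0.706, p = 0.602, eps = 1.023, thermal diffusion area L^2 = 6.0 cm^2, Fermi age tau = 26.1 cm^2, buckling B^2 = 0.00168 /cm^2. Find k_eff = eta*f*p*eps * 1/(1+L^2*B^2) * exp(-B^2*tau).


k_inf = eta*f*p*eps = 1.689*0.706*0.602*1.023 = 0.7343557
P_TNL = 1/(1 + L^2*B^2) = 1/(1 + 6.0*0.00168) = 0.9900206
P_FNL = exp(-B^2*tau) = exp(-0.00168*26.1) = 0.9570994
k_eff = k_inf * P_TNL * P_FNL = 0.7343557 * 0.9900206 * 0.9570994
k_eff = 0.69584

0.69584


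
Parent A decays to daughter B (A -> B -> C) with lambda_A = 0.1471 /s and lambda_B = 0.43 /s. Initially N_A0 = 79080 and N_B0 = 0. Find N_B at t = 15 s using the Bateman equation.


N_B(t) = lambda_A * N_A0 / (lambda_B - lambda_A) * [exp(-lambda_A*t) - exp(-lambda_B*t)]
exp(-0.1471*15) = 0.1100853; exp(-0.43*15) = 0.001580522
N_B = 0.1471 * 79080 / (0.43 - 0.1471) * (0.1100853 - 0.001580522)
N_B = 4461.6

4461.6


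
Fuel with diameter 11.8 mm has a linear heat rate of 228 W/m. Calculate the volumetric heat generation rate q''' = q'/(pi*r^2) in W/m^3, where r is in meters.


r = D / 2 / 1000 = 11.8 / 2 / 1000 = 0.0059 m
q''' = q' / (pi * r^2)
q''' = 228 / (pi * 0.0059^2)
q''' = 2.0849e+06 W/m^3

2.0849e+06


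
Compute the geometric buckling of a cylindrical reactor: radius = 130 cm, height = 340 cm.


B^2 = (2.405/R)^2 + (pi/H)^2
B^2 = (2.405/130)^2 + (pi/340)^2
B^2 = 4.2763e-04 /cm^2

4.2763e-04


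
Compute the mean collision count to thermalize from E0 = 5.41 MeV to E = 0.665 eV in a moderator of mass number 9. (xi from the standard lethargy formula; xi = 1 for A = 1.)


xi = 1 + (A-1)^2/(2A)*ln((A-1)/(A+1)) = 0.2066007 (for A = 9)
n = ln(E0/E) / xi
n = ln(5.41e6 / 0.665) / 0.2066007
n = ln(8.135338e+06) / 0.2066007 = 77.017

77.017


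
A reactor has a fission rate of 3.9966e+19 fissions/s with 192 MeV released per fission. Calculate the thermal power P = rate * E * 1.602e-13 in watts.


P = fission_rate * E_MeV * 1.602e-13
P = 3.9966e+19 * 192 * 1.602e-13
P = 1.2293e+09 W

1.2293e+09


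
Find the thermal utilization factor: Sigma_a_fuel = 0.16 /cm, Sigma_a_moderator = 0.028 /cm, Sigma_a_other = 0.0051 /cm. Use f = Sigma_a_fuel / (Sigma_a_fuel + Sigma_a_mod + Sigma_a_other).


f = Sigma_a_fuel / (Sigma_a_fuel + Sigma_a_mod + Sigma_a_other)
f = 0.16 / (0.16 + 0.028 + 0.0051)
f = 0.82859

0.82859


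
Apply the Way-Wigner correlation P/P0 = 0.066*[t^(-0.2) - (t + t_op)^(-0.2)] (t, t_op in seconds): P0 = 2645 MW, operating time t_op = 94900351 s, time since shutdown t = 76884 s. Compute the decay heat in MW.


P/P0 = 0.066 * [t^(-0.2) - (t + t_op)^(-0.2)]
P/P0 = 0.066 * [76884^(-0.2) - (76884 + 94900351)^(-0.2)]
P/P0 = 0.066 * [0.1053981 - 0.02537909] = 0.005281255
P = 2645 * 0.005281255 = 13.969 MW

13.969


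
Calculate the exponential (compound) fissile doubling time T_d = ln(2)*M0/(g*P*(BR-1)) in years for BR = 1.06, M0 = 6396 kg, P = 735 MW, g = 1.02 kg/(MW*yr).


Breeding gain G = BR - 1 = 1.06 - 1 = 0.06
Fissile production rate = g * P * G = 1.02 * 735 * 0.06 = 44.982 kg/yr
T_d = ln(2) * M0 / (g * P * G)
T_d = ln(2) * 6396 / 44.982 = 98.559 yr

98.559


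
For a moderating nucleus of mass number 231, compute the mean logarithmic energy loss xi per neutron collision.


xi = 1 + (A-1)^2/(2A) * ln((A-1)/(A+1))
xi = 1 + (231-1)^2/(2*231) * ln((231-1)/(231 +1))
xi = 0.0086331

0.0086331


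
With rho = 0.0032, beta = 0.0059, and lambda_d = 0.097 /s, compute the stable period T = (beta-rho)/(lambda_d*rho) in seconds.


T = (beta - rho) / (lambda_d * rho)
T = (0.0059 - 0.0032) / (0.097 * 0.0032)
T = 8.6985 s

8.6985


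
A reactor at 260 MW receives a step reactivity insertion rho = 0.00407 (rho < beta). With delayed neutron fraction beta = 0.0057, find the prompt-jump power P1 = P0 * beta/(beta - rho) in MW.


P1/P0 = beta / (beta - rho)
P1/P0 = 0.0057 / (0.0057 - 0.00407) = 3.496933
P1 = 260 * 3.496933 = 909.20 MW

909.20


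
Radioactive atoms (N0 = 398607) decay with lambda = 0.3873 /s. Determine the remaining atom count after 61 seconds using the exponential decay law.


N = N0 * exp(-lambda * t)
N = 398607 * exp(-0.3873 * 61)
N = 2.1888e-05

2.1888e-05


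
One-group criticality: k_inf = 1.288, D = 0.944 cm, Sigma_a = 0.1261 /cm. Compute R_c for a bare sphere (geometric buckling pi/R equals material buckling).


L^2 = D / Sigma_a = 0.944 / 0.1261 = 7.486122 cm^2
B_m^2 = (k_inf - 1) / L^2 = (1.288 - 1) / 7.486122 = 0.03847119 /cm^2
For a bare sphere: B_g = pi/R, so R_c = pi / sqrt(B_m^2)
R_c = pi / sqrt(0.03847119) = 16.017 cm

16.017


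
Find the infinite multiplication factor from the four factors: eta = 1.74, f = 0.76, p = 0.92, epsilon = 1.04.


k_inf = eta * f * p * epsilon
k_inf = 1.74 * 0.76 * 0.92 * 1.04
k_inf = 1.2653

1.2653


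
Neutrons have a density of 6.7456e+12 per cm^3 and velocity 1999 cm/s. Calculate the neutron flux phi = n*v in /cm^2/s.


phi = n * v
phi = 6.7456e+12 * 1999
phi = 1.3484e+16 /cm^2/s

1.3484e+16


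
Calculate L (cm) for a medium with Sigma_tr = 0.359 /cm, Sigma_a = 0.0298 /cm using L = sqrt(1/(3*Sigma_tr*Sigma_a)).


D = 1 / (3 * Sigma_tr) = 1 / (3 * 0.359) = 0.9285051 cm
L = sqrt(D / Sigma_a)
L = sqrt(0.9285051 / 0.0298)
L = 5.5819 cm

5.5819


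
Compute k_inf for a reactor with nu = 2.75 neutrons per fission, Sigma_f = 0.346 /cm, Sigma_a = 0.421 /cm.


k_inf = nu * Sigma_f / Sigma_a
k_inf = 2.75 * 0.346 / 0.421
k_inf = 2.2601

2.2601


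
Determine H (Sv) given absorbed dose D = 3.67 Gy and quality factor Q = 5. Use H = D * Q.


H = D * Q
H = 3.67 * 5
H = 18.350 Sv

18.350


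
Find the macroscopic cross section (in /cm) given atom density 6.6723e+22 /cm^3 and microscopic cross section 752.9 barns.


Sigma = N * sigma_barns * 1e-24
Sigma = 6.6723e+22 * 752.9 * 1e-24
Sigma = 50.236 /cm

50.236


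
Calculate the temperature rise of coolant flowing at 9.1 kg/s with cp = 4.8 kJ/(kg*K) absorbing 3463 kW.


dT = Q / (m_dot * cp)
dT = 3463 / (9.1 * 4.8)
dT = 79.281 C

79.281


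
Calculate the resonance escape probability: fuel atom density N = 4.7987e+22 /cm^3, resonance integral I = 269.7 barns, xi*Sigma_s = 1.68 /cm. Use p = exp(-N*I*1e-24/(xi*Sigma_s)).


p = exp(-N * I * 1e-24 / (xi*Sigma_s))
p = exp(-4.7987e+22 * 269.7 * 1e-24 / 1.68)
p = 4.5119e-04

4.5119e-04


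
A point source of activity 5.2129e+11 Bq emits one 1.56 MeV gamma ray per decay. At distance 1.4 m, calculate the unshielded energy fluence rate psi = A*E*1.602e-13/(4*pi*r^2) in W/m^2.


psi = A * E * 1.602e-13 / (4*pi*r^2)
psi = 5.2129e+11 * 1.56 * 1.602e-13 / (4*pi*1.4^2)
psi = 0.0052893 W/m^2

0.0052893


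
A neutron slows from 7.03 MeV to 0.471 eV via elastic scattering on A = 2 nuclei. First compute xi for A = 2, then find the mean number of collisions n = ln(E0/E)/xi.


xi = 1 + (A-1)^2/(2A)*ln((A-1)/(A+1)) = 0.7253469 (for A = 2)
n = ln(E0/E) / xi
n = ln(7.03e6 / 0.471) / 0.7253469
n = ln(1.492569e+07) / 0.7253469 = 22.773

22.773


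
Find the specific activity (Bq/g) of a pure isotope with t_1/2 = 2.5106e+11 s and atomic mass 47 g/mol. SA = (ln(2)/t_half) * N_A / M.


lambda = ln(2) / t_half = ln(2) / 2.5106e+11 = 2.760883e-12 /s
SA = lambda * N_A / M
SA = 2.760883e-12 * 6.022e23 / 47
SA = 3.5375e+10 Bq/g

3.5375e+10


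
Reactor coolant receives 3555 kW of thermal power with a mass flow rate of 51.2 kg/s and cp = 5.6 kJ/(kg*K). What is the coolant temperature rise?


dT = Q / (m_dot * cp)
dT = 3555 / (51.2 * 5.6)
dT = 12.399 C

12.399


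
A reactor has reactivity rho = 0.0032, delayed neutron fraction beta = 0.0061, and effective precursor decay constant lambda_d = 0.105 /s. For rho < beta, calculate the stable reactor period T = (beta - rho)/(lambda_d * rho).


T = (beta - rho) / (lambda_d * rho)
T = (0.0061 - 0.0032) / (0.105 * 0.0032)
T = 8.6310 s

8.6310


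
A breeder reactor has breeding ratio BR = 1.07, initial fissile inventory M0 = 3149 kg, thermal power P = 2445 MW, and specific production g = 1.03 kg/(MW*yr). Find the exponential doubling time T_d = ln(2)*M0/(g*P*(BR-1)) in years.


Breeding gain G = BR - 1 = 1.07 - 1 = 0.07
Fissile production rate = g * P * G = 1.03 * 2445 * 0.07 = 176.2845 kg/yr
T_d = ln(2) * M0 / (g * P * G)
T_d = ln(2) * 3149 / 176.2845 = 12.382 yr

12.382


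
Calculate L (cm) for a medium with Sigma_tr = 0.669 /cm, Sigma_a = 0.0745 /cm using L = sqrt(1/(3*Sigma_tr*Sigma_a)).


D = 1 / (3 * Sigma_tr) = 1 / (3 * 0.669) = 0.4982561 cm
L = sqrt(D / Sigma_a)
L = sqrt(0.4982561 / 0.0745)
L = 2.5861 cm

2.5861


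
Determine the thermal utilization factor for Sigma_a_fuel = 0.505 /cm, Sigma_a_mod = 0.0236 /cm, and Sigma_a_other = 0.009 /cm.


f = Sigma_a_fuel / (Sigma_a_fuel + Sigma_a_mod + Sigma_a_other)
f = 0.505 / (0.505 + 0.0236 + 0.009)
f = 0.93936

0.93936


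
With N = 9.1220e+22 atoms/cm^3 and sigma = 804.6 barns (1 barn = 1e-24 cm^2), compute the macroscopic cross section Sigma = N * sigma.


Sigma = N * sigma_barns * 1e-24
Sigma = 9.1220e+22 * 804.6 * 1e-24
Sigma = 73.396 /cm

73.396


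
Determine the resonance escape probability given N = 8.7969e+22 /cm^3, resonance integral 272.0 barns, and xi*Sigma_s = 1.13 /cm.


p = exp(-N * I * 1e-24 / (xi*Sigma_s))
p = exp(-8.7969e+22 * 272.0 * 1e-24 / 1.13)
p = 6.3663e-10

6.3663e-10


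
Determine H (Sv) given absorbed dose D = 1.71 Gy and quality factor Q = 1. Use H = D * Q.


H = D * Q
H = 1.71 * 1
H = 1.7100 Sv

1.7100


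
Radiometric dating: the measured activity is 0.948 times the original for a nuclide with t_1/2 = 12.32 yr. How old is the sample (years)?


lambda = ln(2) / t_half = ln(2) / 12.32 = 0.05626195 /yr
t = -ln(A/A0) / lambda
t = -ln(0.948) / 0.05626195
t = 0.94915 yr

0.94915


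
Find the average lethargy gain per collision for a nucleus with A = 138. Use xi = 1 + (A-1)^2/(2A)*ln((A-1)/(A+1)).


xi = 1 + (A-1)^2/(2A) * ln((A-1)/(A+1))
xi = 1 + (138-1)^2/(2*138) * ln((138-1)/(138 +1))
xi = 0.014423

0.014423


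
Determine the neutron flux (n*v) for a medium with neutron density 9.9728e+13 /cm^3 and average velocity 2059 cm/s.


phi = n * v
phi = 9.9728e+13 * 2059
phi = 2.0534e+17 /cm^2/s

2.0534e+17


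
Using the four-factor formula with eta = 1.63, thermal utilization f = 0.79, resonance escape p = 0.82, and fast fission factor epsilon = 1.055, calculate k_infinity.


k_inf = eta * f * p * epsilon
k_inf = 1.63 * 0.79 * 0.82 * 1.055
k_inf = 1.1140

1.1140


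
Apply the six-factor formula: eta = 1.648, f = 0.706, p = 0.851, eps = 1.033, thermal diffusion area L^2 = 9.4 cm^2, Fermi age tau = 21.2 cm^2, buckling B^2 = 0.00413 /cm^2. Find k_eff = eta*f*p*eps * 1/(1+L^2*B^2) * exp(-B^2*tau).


k_inf = eta*f*p*eps = 1.648*0.706*0.851*1.033 = 1.022803
P_TNL = 1/(1 + L^2*B^2) = 1/(1 + 9.4*0.00413) = 0.9626288
P_FNL = exp(-B^2*tau) = exp(-0.00413*21.2) = 0.9161676
k_eff = k_inf * P_TNL * P_FNL = 1.022803 * 0.9626288 * 0.9161676
k_eff = 0.90204

0.90204


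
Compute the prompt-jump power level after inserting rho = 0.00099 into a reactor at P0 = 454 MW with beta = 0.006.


P1/P0 = beta / (beta - rho)
P1/P0 = 0.006 / (0.006 - 0.00099) = 1.197605
P1 = 454 * 1.197605 = 543.71 MW

543.71


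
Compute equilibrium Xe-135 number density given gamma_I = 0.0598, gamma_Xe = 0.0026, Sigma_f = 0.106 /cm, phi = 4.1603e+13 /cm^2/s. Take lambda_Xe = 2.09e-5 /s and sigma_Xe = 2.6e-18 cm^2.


Xe_eq = (gamma_I + gamma_Xe) * Sigma_f * phi / (lambda_Xe + sigma_Xe * phi)
Numerator = (0.0598 + 0.0026) * 0.106 * 4.1603e+13 = 2.751789e+11
Denominator = 2.09e-5 + 2.6e-18 * 4.1603e+13 = 1.290678e-04
Xe_eq = 2.751789e+11 / 1.290678e-04 = 2.1320e+15 /cm^3

2.1320e+15


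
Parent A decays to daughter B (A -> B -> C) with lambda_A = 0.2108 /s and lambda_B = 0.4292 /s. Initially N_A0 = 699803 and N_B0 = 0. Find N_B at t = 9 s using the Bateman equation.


N_B(t) = lambda_A * N_A0 / (lambda_B - lambda_A) * [exp(-lambda_A*t) - exp(-lambda_B*t)]
exp(-0.2108*9) = 0.1499880; exp(-0.4292*9) = 0.02100909
N_B = 0.2108 * 699803 / (0.4292 - 0.2108) * (0.1499880 - 0.02100909)
N_B = 87119

87119


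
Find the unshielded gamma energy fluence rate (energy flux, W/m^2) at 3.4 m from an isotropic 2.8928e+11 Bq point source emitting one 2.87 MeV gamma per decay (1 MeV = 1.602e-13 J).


psi = A * E * 1.602e-13 / (4*pi*r^2)
psi = 2.8928e+11 * 2.87 * 1.602e-13 / (4*pi*3.4^2)
psi = 9.1558e-04 W/m^2

9.1558e-04


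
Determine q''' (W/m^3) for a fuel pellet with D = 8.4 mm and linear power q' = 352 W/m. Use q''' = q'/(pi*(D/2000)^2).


r = D / 2 / 1000 = 8.4 / 2 / 1000 = 0.0042 m
q''' = q' / (pi * r^2)
q''' = 352 / (pi * 0.0042^2)
q''' = 6.3518e+06 W/m^3

6.3518e+06


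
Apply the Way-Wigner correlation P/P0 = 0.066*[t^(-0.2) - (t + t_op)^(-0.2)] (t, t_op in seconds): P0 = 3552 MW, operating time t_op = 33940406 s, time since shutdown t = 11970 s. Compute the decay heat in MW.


P/P0 = 0.066 * [t^(-0.2) - (t + t_op)^(-0.2)]
P/P0 = 0.066 * [11970^(-0.2) - (11970 + 33940406)^(-0.2)]
P/P0 = 0.066 * [0.1528907 - 0.03117640] = 0.008033144
P = 3552 * 0.008033144 = 28.534 MW

28.534


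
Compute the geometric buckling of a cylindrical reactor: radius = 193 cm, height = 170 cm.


B^2 = (2.405/R)^2 + (pi/H)^2
B^2 = (2.405/193)^2 + (pi/170)^2
B^2 = 4.9679e-04 /cm^2

4.9679e-04


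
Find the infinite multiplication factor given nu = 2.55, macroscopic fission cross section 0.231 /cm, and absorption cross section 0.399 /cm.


k_inf = nu * Sigma_f / Sigma_a
k_inf = 2.55 * 0.231 / 0.399
k_inf = 1.4763

1.4763


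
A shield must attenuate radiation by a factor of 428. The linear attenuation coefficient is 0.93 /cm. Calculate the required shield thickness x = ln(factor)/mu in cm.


x = ln(factor) / mu
x = ln(428) / 0.93
x = 6.5152 cm

6.5152


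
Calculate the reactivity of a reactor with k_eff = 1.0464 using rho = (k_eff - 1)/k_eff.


rho = (k_eff - 1) / k_eff
rho = (1.0464 - 1) / 1.0464
rho = 0.044343

0.044343


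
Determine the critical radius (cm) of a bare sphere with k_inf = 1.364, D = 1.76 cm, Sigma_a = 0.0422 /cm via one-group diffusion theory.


L^2 = D / Sigma_a = 1.76 / 0.0422 = 41.70616 cm^2
B_m^2 = (k_inf - 1) / L^2 = (1.364 - 1) / 41.70616 = 0.008727728 /cm^2
For a bare sphere: B_g = pi/R, so R_c = pi / sqrt(B_m^2)
R_c = pi / sqrt(0.008727728) = 33.628 cm

33.628


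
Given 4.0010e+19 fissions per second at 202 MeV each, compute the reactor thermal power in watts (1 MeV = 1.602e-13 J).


P = fission_rate * E_MeV * 1.602e-13
P = 4.0010e+19 * 202 * 1.602e-13
P = 1.2947e+09 W

1.2947e+09


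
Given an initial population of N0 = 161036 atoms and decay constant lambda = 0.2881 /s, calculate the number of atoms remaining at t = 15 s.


N = N0 * exp(-lambda * t)
N = 161036 * exp(-0.2881 * 15)
N = 2138.5

2138.5


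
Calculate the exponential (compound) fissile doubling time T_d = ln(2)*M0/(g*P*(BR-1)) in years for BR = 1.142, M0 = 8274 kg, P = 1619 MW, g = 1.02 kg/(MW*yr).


Breeding gain G = BR - 1 = 1.142 - 1 = 0.142
Fissile production rate = g * P * G = 1.02 * 1619 * 0.142 = 234.49596 kg/yr
T_d = ln(2) * M0 / (g * P * G)
T_d = ln(2) * 8274 / 234.49596 = 24.457 yr

24.457


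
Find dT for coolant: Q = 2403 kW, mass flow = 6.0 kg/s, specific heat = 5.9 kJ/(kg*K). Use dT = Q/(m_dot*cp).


dT = Q / (m_dot * cp)
dT = 2403 / (6.0 * 5.9)
dT = 67.881 C

67.881


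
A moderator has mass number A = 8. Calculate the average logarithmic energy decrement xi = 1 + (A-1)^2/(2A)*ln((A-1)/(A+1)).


xi = 1 + (A-1)^2/(2A) * ln((A-1)/(A+1))
xi = 1 + (8-1)^2/(2*8) * ln((8-1)/(8 +1))
xi = 0.23035

0.23035


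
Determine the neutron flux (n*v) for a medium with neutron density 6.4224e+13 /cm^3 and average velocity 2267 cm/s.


phi = n * v
phi = 6.4224e+13 * 2267
phi = 1.4560e+17 /cm^2/s

1.4560e+17


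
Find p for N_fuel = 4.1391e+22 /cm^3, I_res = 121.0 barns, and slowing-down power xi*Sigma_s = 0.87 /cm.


p = exp(-N * I * 1e-24 / (xi*Sigma_s))
p = exp(-4.1391e+22 * 121.0 * 1e-24 / 0.87)
p = 0.0031616

0.0031616


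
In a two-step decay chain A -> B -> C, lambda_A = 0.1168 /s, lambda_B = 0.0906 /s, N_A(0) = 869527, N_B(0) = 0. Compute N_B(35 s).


N_B(t) = lambda_A * N_A0 / (lambda_B - lambda_A) * [exp(-lambda_A*t) - exp(-lambda_B*t)]
exp(-0.1168*35) = 0.01677275; exp(-0.0906*35) = 0.04196162
N_B = 0.1168 * 869527 / (0.0906 - 0.1168) * (0.01677275 - 0.04196162)
N_B = 97641

97641


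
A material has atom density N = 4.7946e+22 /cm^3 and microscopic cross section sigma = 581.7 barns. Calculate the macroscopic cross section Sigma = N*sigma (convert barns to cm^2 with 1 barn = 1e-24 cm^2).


Sigma = N * sigma_barns * 1e-24
Sigma = 4.7946e+22 * 581.7 * 1e-24
Sigma = 27.890 /cm

27.890


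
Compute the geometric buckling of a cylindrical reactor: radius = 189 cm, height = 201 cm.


B^2 = (2.405/R)^2 + (pi/H)^2
B^2 = (2.405/189)^2 + (pi/201)^2
B^2 = 4.0621e-04 /cm^2

4.0621e-04


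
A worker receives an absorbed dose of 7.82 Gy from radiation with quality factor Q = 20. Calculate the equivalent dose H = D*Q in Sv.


H = D * Q
H = 7.82 * 20
H = 156.40 Sv

156.40


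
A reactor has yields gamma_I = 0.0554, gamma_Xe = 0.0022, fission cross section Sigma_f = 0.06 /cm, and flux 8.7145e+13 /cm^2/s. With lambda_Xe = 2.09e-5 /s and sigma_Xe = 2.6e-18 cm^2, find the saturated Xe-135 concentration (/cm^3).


Xe_eq = (gamma_I + gamma_Xe) * Sigma_f * phi / (lambda_Xe + sigma_Xe * phi)
Numerator = (0.0554 + 0.0022) * 0.06 * 8.7145e+13 = 3.011731e+11
Denominator = 2.09e-5 + 2.6e-18 * 8.7145e+13 = 2.474770e-04
Xe_eq = 3.011731e+11 / 2.474770e-04 = 1.2170e+15 /cm^3

1.2170e+15


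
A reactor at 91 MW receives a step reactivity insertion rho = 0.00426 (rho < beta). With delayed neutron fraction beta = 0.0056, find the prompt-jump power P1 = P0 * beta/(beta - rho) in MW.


P1/P0 = beta / (beta - rho)
P1/P0 = 0.0056 / (0.0056 - 0.00426) = 4.179104
P1 = 91 * 4.179104 = 380.30 MW

380.30


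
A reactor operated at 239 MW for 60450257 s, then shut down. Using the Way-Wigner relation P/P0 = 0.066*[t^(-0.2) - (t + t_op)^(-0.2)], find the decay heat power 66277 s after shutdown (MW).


P/P0 = 0.066 * [t^(-0.2) - (t + t_op)^(-0.2)]
P/P0 = 0.066 * [66277^(-0.2) - (66277 + 60450257)^(-0.2)]
P/P0 = 0.066 * [0.1085744 - 0.02777315] = 0.005332883
P = 239 * 0.005332883 = 1.2746 MW

1.2746


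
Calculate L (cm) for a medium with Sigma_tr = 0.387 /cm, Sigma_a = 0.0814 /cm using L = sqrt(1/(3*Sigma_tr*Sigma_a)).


D = 1 / (3 * Sigma_tr) = 1 / (3 * 0.387) = 0.8613264 cm
L = sqrt(D / Sigma_a)
L = sqrt(0.8613264 / 0.0814)
L = 3.2529 cm

3.2529


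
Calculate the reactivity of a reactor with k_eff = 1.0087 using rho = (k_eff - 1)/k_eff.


rho = (k_eff - 1) / k_eff
rho = (1.0087 - 1) / 1.0087
rho = 0.0086250

0.0086250


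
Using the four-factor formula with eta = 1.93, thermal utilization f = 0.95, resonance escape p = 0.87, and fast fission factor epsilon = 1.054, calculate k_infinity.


k_inf = eta * f * p * epsilon
k_inf = 1.93 * 0.95 * 0.87 * 1.054
k_inf = 1.6813

1.6813


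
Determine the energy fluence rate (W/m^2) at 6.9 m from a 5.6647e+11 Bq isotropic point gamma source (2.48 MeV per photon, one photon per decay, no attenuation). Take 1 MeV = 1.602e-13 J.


psi = A * E * 1.602e-13 / (4*pi*r^2)
psi = 5.6647e+11 * 2.48 * 1.602e-13 / (4*pi*6.9^2)
psi = 3.7617e-04 W/m^2

3.7617e-04


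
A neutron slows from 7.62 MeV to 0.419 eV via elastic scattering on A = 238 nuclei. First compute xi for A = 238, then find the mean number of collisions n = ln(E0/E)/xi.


xi = 1 + (A-1)^2/(2A)*ln((A-1)/(A+1)) = 0.008379872 (for A = 238)
n = ln(E0/E) / xi
n = ln(7.62e6 / 0.419) / 0.008379872
n = ln(1.818616e+07) / 0.008379872 = 1994.8

1994.8


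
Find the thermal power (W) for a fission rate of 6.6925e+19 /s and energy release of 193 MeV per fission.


P = fission_rate * E_MeV * 1.602e-13
P = 6.6925e+19 * 193 * 1.602e-13
P = 2.0692e+09 W

2.0692e+09


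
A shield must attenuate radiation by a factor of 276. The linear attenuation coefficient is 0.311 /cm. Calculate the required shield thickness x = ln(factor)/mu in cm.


x = ln(factor) / mu
x = ln(276) / 0.311
x = 18.072 cm

18.072


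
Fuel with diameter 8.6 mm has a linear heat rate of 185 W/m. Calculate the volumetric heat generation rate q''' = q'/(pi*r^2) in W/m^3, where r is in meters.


r = D / 2 / 1000 = 8.6 / 2 / 1000 = 0.0043 m
q''' = q' / (pi * r^2)
q''' = 185 / (pi * 0.0043^2)
q''' = 3.1848e+06 W/m^3

3.1848e+06


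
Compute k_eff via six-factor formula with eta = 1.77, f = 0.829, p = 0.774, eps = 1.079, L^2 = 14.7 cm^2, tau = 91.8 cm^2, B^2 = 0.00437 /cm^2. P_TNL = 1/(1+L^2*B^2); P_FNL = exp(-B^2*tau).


k_inf = eta*f*p*eps = 1.77*0.829*0.774*1.079 = 1.225435
P_TNL = 1/(1 + L^2*B^2) = 1/(1 + 14.7*0.00437) = 0.9396386
P_FNL = exp(-B^2*tau) = exp(-0.00437*91.8) = 0.6695389
k_eff = k_inf * P_TNL * P_FNL = 1.225435 * 0.9396386 * 0.6695389
k_eff = 0.77095

0.77095


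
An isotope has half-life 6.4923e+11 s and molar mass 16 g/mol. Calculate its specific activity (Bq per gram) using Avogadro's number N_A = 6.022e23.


lambda = ln(2) / t_half = ln(2) / 6.4923e+11 = 1.067645e-12 /s
SA = lambda * N_A / M
SA = 1.067645e-12 * 6.022e23 / 16
SA = 4.0183e+10 Bq/g

4.0183e+10


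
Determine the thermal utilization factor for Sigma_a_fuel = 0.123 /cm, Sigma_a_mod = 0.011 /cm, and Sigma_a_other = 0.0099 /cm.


f = Sigma_a_fuel / (Sigma_a_fuel + Sigma_a_mod + Sigma_a_other)
f = 0.123 / (0.123 + 0.011 + 0.0099)
f = 0.85476

0.85476


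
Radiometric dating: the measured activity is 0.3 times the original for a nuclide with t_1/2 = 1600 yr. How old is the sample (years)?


lambda = ln(2) / t_half = ln(2) / 1600 = 4.332170e-04 /yr
t = -ln(A/A0) / lambda
t = -ln(0.3) / 4.332170e-04
t = 2779.1 yr

2779.1


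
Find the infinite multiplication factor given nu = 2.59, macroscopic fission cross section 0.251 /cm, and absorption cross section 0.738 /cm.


k_inf = nu * Sigma_f / Sigma_a
k_inf = 2.59 * 0.251 / 0.738
k_inf = 0.88088

0.88088


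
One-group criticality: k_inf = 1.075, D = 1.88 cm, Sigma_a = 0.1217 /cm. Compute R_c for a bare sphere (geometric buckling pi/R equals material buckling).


L^2 = D / Sigma_a = 1.88 / 0.1217 = 15.44782 cm^2
B_m^2 = (k_inf - 1) / L^2 = (1.075 - 1) / 15.44782 = 0.004855054 /cm^2
For a bare sphere: B_g = pi/R, so R_c = pi / sqrt(B_m^2)
R_c = pi / sqrt(0.004855054) = 45.087 cm

45.087


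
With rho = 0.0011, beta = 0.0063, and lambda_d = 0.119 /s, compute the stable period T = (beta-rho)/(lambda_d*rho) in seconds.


T = (beta - rho) / (lambda_d * rho)
T = (0.0063 - 0.0011) / (0.119 * 0.0011)
T = 39.725 s

39.725


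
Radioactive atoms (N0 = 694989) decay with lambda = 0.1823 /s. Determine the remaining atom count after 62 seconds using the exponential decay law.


N = N0 * exp(-lambda * t)
N = 694989 * exp(-0.1823 * 62)
N = 8.5767

8.5767


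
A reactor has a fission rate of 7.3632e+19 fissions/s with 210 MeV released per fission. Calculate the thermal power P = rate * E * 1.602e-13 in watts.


P = fission_rate * E_MeV * 1.602e-13
P = 7.3632e+19 * 210 * 1.602e-13
P = 2.4771e+09 W

2.4771e+09


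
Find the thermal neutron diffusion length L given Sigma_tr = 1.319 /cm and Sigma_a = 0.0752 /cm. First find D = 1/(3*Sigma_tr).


D = 1 / (3 * Sigma_tr) = 1 / (3 * 1.319) = 0.2527167 cm
L = sqrt(D / Sigma_a)
L = sqrt(0.2527167 / 0.0752)
L = 1.8332 cm

1.8332


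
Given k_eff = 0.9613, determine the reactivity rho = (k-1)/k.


rho = (k_eff - 1) / k_eff
rho = (0.9613 - 1) / 0.9613
rho = -0.040258

-0.040258


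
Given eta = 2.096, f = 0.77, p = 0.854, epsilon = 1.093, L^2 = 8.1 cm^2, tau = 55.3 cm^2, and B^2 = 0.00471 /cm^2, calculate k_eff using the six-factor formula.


k_inf = eta*f*p*eps = 2.096*0.77*0.854*1.093 = 1.506468
P_TNL = 1/(1 + L^2*B^2) = 1/(1 + 8.1*0.00471) = 0.9632510
P_FNL = exp(-B^2*tau) = exp(-0.00471*55.3) = 0.7706947
k_eff = k_inf * P_TNL * P_FNL = 1.506468 * 0.9632510 * 0.7706947
k_eff = 1.1184

1.1184


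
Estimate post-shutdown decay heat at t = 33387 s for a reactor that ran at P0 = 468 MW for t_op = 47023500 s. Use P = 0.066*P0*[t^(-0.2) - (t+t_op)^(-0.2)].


P/P0 = 0.066 * [t^(-0.2) - (t + t_op)^(-0.2)]
P/P0 = 0.066 * [33387^(-0.2) - (33387 + 47023500)^(-0.2)]
P/P0 = 0.066 * [0.1245330 - 0.02920622] = 0.006291567
P = 468 * 0.006291567 = 2.9445 MW

2.9445


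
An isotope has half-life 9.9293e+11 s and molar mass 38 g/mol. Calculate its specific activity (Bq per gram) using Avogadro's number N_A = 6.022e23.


lambda = ln(2) / t_half = ln(2) / 9.9293e+11 = 6.980826e-13 /s
SA = lambda * N_A / M
SA = 6.980826e-13 * 6.022e23 / 38
SA = 1.1063e+10 Bq/g

1.1063e+10


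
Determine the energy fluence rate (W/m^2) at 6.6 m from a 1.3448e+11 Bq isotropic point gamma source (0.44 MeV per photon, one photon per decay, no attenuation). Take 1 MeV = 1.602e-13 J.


psi = A * E * 1.602e-13 / (4*pi*r^2)
psi = 1.3448e+11 * 0.44 * 1.602e-13 / (4*pi*6.6^2)
psi = 1.7317e-05 W/m^2

1.7317e-05


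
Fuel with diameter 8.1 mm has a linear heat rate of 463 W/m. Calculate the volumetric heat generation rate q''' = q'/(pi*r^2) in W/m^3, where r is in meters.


r = D / 2 / 1000 = 8.1 / 2 / 1000 = 0.00405 m
q''' = q' / (pi * r^2)
q''' = 463 / (pi * 0.00405^2)
q''' = 8.9851e+06 W/m^3

8.9851e+06


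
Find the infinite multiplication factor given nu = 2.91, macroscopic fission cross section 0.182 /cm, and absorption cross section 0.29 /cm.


k_inf = nu * Sigma_f / Sigma_a
k_inf = 2.91 * 0.182 / 0.29
k_inf = 1.8263

1.8263


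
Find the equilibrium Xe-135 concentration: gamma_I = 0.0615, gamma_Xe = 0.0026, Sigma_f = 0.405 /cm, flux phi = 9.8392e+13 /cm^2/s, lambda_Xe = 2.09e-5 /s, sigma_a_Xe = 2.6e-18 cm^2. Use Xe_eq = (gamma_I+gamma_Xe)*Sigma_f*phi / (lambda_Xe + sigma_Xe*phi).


Xe_eq = (gamma_I + gamma_Xe) * Sigma_f * phi / (lambda_Xe + sigma_Xe * phi)
Numerator = (0.0615 + 0.0026) * 0.405 * 9.8392e+13 = 2.554306e+12
Denominator = 2.09e-5 + 2.6e-18 * 9.8392e+13 = 2.767192e-04
Xe_eq = 2.554306e+12 / 2.767192e-04 = 9.2307e+15 /cm^3

9.2307e+15


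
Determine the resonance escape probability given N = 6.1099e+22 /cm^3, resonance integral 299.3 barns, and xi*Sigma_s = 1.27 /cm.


p = exp(-N * I * 1e-24 / (xi*Sigma_s))
p = exp(-6.1099e+22 * 299.3 * 1e-24 / 1.27)
p = 5.5786e-07

5.5786e-07


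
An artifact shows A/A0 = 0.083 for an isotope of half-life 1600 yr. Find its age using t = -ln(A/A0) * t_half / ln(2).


lambda = ln(2) / t_half = ln(2) / 1600 = 4.332170e-04 /yr
t = -ln(A/A0) / lambda
t = -ln(0.083) / 4.332170e-04
t = 5745.2 yr

5745.2


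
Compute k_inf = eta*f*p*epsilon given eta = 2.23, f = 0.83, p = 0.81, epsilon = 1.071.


k_inf = eta * f * p * epsilon
k_inf = 2.23 * 0.83 * 0.81 * 1.071
k_inf = 1.6057

1.6057


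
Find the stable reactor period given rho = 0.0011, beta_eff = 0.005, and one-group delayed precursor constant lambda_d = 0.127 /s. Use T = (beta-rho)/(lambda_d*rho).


T = (beta - rho) / (lambda_d * rho)
T = (0.005 - 0.0011) / (0.127 * 0.0011)
T = 27.917 s

27.917


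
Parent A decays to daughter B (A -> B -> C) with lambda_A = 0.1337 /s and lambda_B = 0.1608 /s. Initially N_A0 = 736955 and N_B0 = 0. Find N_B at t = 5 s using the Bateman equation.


N_B(t) = lambda_A * N_A0 / (lambda_B - lambda_A) * [exp(-lambda_A*t) - exp(-lambda_B*t)]
exp(-0.1337*5) = 0.5124767; exp(-0.1608*5) = 0.4475352
N_B = 0.1337 * 736955 / (0.1608 - 0.1337) * (0.5124767 - 0.4475352)
N_B = 236116

236116


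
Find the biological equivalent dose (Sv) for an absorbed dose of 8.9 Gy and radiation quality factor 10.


H = D * Q
H = 8.9 * 10
H = 89.000 Sv

89.000


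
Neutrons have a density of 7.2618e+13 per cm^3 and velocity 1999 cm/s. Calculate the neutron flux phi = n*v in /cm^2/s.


phi = n * v
phi = 7.2618e+13 * 1999
phi = 1.4516e+17 /cm^2/s

1.4516e+17


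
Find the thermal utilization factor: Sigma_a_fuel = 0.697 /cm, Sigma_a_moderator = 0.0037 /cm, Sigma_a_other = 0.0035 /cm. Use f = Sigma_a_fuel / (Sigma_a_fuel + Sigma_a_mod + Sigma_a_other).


f = Sigma_a_fuel / (Sigma_a_fuel + Sigma_a_mod + Sigma_a_other)
f = 0.697 / (0.697 + 0.0037 + 0.0035)
f = 0.98978

0.98978


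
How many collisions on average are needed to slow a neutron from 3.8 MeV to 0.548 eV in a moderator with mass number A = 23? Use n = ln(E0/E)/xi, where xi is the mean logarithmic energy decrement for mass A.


xi = 1 + (A-1)^2/(2A)*ln((A-1)/(A+1)) = 0.08448899 (for A = 23)
n = ln(E0/E) / xi
n = ln(3.8e6 / 0.548) / 0.08448899
n = ln(6.934307e+06) / 0.08448899 = 186.44

186.44


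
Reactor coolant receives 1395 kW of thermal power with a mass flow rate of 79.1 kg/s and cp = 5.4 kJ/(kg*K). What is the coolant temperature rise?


dT = Q / (m_dot * cp)
dT = 1395 / (79.1 * 5.4)
dT = 3.2659 C

3.2659


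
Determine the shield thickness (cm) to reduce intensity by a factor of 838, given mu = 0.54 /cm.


x = ln(factor) / mu
x = ln(838) / 0.54
x = 12.465 cm

12.465


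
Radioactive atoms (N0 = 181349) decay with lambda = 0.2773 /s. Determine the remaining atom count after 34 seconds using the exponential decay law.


N = N0 * exp(-lambda * t)
N = 181349 * exp(-0.2773 * 34)
N = 14.585

14.585


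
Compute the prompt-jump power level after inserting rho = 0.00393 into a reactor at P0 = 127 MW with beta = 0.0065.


P1/P0 = beta / (beta - rho)
P1/P0 = 0.0065 / (0.0065 - 0.00393) = 2.529183
P1 = 127 * 2.529183 = 321.21 MW

321.21


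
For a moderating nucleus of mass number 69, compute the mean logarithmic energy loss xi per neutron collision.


xi = 1 + (A-1)^2/(2A) * ln((A-1)/(A+1))
xi = 1 + (69-1)^2/(2*69) * ln((69-1)/(69 +1))
xi = 0.028707

0.028707
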